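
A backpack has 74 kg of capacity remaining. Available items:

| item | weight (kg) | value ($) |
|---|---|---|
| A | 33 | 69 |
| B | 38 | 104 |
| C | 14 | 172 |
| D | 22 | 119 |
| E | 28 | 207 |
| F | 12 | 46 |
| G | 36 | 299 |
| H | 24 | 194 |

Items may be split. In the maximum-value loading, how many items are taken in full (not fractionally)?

Greedy by value/weight ratio, highest first.
Order: C (172/14=12.29) > G (299/36=8.31) > H (194/24=8.08) > E (207/28=7.39) > D (119/22=5.41) > F (46/12=3.83) > B (104/38=2.74) > A (69/33=2.09)
Fill: take C (14 @ 172) → take G (36 @ 299) → take H (24 @ 194); 74/74 used.
3 item(s) taken whole.

3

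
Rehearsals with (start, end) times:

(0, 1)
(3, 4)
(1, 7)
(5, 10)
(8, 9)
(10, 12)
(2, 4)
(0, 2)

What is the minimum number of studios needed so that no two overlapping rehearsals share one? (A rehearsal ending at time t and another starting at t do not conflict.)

3

Events (time:±→running): 0:+→1 0:+→2 1:-→1 1:+→2 2:-→1 2:+→2 3:+→3 … peak 3.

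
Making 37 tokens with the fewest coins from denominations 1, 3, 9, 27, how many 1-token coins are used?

Use the largest denomination that fits, subtract, and repeat.
37 − 1×27→10 − 1×9→1 − 1×1→0
Count of 1: 1

1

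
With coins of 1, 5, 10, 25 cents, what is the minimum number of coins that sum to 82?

82 = 3×25 + 1×5 + 2×1
Total coins = 3 + 1 + 2 = 6

6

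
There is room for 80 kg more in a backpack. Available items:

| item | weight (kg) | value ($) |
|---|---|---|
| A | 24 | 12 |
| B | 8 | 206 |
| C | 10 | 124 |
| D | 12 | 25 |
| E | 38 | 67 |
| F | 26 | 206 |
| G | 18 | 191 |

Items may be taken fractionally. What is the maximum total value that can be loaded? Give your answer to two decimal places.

762.58

Greedy by value/weight ratio, highest first.
Order: B (206/8=25.75) > C (124/10=12.40) > G (191/18=10.61) > F (206/26=7.92) > D (25/12=2.08) > E (67/38=1.76) > A (12/24=0.50)
Fill: take B (8 @ 206) → take C (10 @ 124) → take G (18 @ 191) → take F (26 @ 206) → take D (12 @ 25) → take 6/38 of E → 10.58; 80/80 used.
Total value = 762.58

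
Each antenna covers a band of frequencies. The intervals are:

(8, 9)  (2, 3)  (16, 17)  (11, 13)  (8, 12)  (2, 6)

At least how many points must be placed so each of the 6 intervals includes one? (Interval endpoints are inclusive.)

4

Process intervals by earliest right end; each time one isn't hit yet, stab at its right endpoint.
Sorted: [2,3] [2,6] [8,9] [8,12] [11,13] [16,17]
{[2,3],[2,6]} hit by 3; {[8,9],[8,12]} hit by 9; {[11,13]} hit by 13; {[16,17]} hit by 17.
Points: 3, 9, 13, 17 (4 total).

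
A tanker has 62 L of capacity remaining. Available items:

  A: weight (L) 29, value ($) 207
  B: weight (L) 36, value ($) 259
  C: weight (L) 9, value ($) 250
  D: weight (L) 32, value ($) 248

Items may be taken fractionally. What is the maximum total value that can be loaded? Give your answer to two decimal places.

Order: C (250/9=27.78) > D (248/32=7.75) > B (259/36=7.19) > A (207/29=7.14)
Fill: take C (9 @ 250) → take D (32 @ 248) → take 21/36 of B → 151.08; 62/62 used.
Total value = 649.08

649.08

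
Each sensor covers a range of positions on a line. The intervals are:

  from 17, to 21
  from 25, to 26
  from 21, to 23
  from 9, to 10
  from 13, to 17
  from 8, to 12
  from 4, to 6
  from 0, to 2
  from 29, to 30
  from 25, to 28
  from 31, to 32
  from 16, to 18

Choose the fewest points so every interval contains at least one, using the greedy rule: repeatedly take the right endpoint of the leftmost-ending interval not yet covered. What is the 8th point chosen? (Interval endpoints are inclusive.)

32

Sorted: [0,2] [4,6] [9,10] [8,12] [13,17] [16,18] [17,21] [21,23] [25,26] [25,28] [29,30] [31,32]
{[0,2]} hit by 2; {[4,6]} hit by 6; {[9,10],[8,12]} hit by 10; {[13,17],[16,18],[17,21]} hit by 17; {[21,23]} hit by 23; {[25,26],[25,28]} hit by 26; {[29,30]} hit by 30; {[31,32]} hit by 32.
Points: 2, 6, 10, 17, 23, 26, 30, 32 (8 total).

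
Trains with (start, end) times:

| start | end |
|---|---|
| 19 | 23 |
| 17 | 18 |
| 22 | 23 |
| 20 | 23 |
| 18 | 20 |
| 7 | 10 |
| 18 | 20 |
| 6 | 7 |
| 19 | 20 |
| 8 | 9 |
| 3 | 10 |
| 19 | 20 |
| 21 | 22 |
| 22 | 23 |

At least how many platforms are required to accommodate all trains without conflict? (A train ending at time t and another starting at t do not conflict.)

The answer is the maximum number of intervals overlapping at any instant.
starts: [3, 6, 7, 8, 17, 18, 18, 19, 19, 19, 20, 21, 22, 22]
ends:   [7, 9, 10, 10, 18, 20, 20, 20, 20, 22, 23, 23, 23, 23]
s3→1 s6→2 e7→1 s7→2 s8→3 e9→2 e10→1 e10→0 s17→1 e18→0 s18→1 s18→2 s19→3 s19→4 s19→5  — peak 5.

5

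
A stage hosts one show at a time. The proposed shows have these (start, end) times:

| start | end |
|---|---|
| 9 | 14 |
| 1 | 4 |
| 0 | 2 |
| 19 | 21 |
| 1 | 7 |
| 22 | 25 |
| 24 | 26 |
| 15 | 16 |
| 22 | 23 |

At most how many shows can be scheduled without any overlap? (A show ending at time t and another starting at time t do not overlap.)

6

Sort by end time and greedily take each interval whose start is ≥ the last chosen end.
By end time: (0,2), (1,4), (1,7), (9,14), (15,16), (19,21), (22,23), (22,25), (24,26).
Pick (0,2); next start ≥ 2 → (9,14); next start ≥ 14 → (15,16); next start ≥ 16 → (19,21); next start ≥ 21 → (22,23); next start ≥ 23 → (24,26).
Selected 6 shows.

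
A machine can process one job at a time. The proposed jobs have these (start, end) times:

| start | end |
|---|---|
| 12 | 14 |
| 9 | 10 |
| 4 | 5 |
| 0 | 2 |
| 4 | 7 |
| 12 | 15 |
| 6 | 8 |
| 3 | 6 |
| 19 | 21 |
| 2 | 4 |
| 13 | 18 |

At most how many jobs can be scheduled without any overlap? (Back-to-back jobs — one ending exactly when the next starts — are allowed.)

Order by finish time; keep every interval that doesn't clash with the previous kept one.
Sorted by end: (0,2)  (2,4)  (4,5)  (3,6)  (4,7)  (6,8)  (9,10)  (12,14)  (12,15)  (13,18)  (19,21)
take (0,2); take (2,4); take (4,5); skip (4,7); take (6,8); take (9,10); take (12,14); take (19,21).
Selected 7 jobs.

7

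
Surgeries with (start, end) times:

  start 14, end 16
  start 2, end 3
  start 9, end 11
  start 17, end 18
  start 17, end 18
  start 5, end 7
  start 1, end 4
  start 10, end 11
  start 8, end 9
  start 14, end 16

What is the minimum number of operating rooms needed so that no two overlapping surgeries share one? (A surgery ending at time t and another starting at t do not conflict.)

2

Events (time:±→running): 1:+→1 2:+→2 … peak 2.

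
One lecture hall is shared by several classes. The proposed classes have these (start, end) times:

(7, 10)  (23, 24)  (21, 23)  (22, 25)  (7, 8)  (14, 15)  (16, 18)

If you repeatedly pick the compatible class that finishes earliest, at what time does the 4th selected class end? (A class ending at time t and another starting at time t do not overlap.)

23

Greedy by earliest finish: after sorting by end time, pick each interval compatible with the last pick.
By end time: (7,8), (7,10), (14,15), (16,18), (21,23), (23,24), (22,25).
Pick (7,8); next start ≥ 8 → (14,15); next start ≥ 15 → (16,18); next start ≥ 18 → (21,23); next start ≥ 23 → (23,24).
Selected: (7,8) (14,15) (16,18) (21,23) (23,24)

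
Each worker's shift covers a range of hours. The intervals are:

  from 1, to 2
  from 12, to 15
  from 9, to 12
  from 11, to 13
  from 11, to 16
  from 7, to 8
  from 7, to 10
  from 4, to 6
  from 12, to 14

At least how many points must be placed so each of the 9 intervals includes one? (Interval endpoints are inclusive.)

4

Sort by right endpoint; whenever an interval is uncovered, place a point at its right end.
Sorted: [1,2] [4,6] [7,8] [7,10] [9,12] [11,13] [12,14] [12,15] [11,16]
{[1,2]} hit by 2; {[4,6]} hit by 6; {[7,8],[7,10]} hit by 8; {[9,12],[11,13],[12,14],[12,15],[11,16]} hit by 12.
Points: 2, 6, 8, 12 (4 total).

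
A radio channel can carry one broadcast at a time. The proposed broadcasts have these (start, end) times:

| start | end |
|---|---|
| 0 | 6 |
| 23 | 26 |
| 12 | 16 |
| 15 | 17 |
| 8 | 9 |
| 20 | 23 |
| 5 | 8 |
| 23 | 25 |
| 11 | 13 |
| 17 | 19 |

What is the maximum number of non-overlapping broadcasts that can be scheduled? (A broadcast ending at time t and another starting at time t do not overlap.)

Sort by end time and greedily take each interval whose start is ≥ the last chosen end.
By end time: (0,6), (5,8), (8,9), (11,13), (12,16), (15,17), (17,19), (20,23), (23,25), (23,26).
Pick (0,6); next start ≥ 6 → (8,9); next start ≥ 9 → (11,13); next start ≥ 13 → (15,17); next start ≥ 17 → (17,19); next start ≥ 19 → (20,23); next start ≥ 23 → (23,25).
Selected 7 broadcasts.

7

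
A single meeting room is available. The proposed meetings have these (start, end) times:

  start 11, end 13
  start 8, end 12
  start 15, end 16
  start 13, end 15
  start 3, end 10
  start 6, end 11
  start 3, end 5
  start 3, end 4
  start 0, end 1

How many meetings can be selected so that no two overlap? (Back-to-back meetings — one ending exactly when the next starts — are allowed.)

Greedy by earliest finish: after sorting by end time, pick each interval compatible with the last pick.
Sorted by end: (0,1)  (3,4)  (3,5)  (3,10)  (6,11)  (8,12)  (11,13)  (13,15)  (15,16)
take (0,1); take (3,4); skip (3,5); take (6,11); take (11,13); take (13,15); take (15,16).
Selected 6 meetings.

6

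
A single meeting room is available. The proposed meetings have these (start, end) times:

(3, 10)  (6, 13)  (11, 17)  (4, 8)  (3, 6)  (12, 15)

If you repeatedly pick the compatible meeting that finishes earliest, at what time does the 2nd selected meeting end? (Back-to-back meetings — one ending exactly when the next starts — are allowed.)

Order by finish time; keep every interval that doesn't clash with the previous kept one.
By end time: (3,6), (4,8), (3,10), (6,13), (12,15), (11,17).
Pick (3,6); next start ≥ 6 → (6,13).
Selected: (3,6) (6,13)

13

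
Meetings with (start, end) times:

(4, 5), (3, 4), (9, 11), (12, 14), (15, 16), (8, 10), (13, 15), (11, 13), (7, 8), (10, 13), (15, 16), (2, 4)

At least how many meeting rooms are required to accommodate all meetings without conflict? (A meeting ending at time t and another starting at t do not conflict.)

Events (time:±→running): 2:+→1 3:+→2 4:-→1 4:-→0 4:+→1 5:-→0 7:+→1 8:-→0 8:+→1 9:+→2 10:-→1 10:+→2 11:-→1 11:+→2 12:+→3 … peak 3.

3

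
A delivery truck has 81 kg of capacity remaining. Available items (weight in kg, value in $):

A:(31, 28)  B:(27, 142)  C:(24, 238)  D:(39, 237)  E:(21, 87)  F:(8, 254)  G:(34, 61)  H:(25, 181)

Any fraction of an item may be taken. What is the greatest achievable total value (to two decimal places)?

Greedy by value/weight ratio, highest first.
Ratios (sorted): F 31.75, C 9.92, H 7.24, D 6.08, B 5.26, E 4.14, G 1.79, A 0.90
take F (8 @ 254); take C (24 @ 238); take H (25 @ 181); take 24/39 of D → 145.85. Capacity used 81/81.
Total value = 818.85

818.85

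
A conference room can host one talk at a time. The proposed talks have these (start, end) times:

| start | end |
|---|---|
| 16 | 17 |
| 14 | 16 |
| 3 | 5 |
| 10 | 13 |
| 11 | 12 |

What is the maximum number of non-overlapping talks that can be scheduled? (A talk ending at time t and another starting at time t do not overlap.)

4

By end time: (3,5), (11,12), (10,13), (14,16), (16,17).
Pick (3,5); next start ≥ 5 → (11,12); next start ≥ 12 → (14,16); next start ≥ 16 → (16,17).
Selected 4 talks.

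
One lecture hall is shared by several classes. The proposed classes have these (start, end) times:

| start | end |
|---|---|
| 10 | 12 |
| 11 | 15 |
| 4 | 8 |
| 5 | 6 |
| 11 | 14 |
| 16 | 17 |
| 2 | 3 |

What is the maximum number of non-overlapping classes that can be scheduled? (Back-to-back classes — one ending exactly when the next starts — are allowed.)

By end time: (2,3), (5,6), (4,8), (10,12), (11,14), (11,15), (16,17).
Pick (2,3); next start ≥ 3 → (5,6); next start ≥ 6 → (10,12); next start ≥ 12 → (16,17).
Selected 4 classes.

4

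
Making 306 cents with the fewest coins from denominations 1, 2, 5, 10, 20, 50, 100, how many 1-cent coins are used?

Use the largest denomination that fits, subtract, and repeat.
306 = 3×100 + 1×5 + 1×1
Count of 1: 1

1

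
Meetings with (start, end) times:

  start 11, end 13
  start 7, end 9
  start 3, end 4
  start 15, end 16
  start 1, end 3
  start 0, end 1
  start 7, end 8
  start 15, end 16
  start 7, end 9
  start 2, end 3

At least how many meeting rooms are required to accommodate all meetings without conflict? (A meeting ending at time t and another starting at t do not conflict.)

3

starts: [0, 1, 2, 3, 7, 7, 7, 11, 15, 15]
ends:   [1, 3, 3, 4, 8, 9, 9, 13, 16, 16]
s0→1 e1→0 s1→1 s2→2 e3→1 e3→0 s3→1 e4→0 s7→1 s7→2 s7→3  — peak 3.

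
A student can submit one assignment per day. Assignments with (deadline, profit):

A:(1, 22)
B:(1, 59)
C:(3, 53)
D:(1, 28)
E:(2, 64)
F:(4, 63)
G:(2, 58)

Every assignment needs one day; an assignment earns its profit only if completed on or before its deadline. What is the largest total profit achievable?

239

Take jobs in profit order; each goes to the latest open slot no later than its deadline.
Profit order: E=64 F=63 B=59 G=58 C=53 D=28 A=22
Assign: E→slot 2, F→slot 4, B→slot 1, G skipped, C→slot 3, D skipped, A skipped.
Slots: [1:B] [2:E] [3:C] [4:F]
Profit = 59 + 64 + 53 + 63 = 239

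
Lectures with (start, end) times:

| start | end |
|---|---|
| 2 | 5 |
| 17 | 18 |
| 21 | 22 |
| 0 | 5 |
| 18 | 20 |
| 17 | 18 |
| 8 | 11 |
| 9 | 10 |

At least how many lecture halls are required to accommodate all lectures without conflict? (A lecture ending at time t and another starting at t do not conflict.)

The answer is the maximum number of intervals overlapping at any instant.
Events (time:±→running): 0:+→1 2:+→2 … peak 2.

2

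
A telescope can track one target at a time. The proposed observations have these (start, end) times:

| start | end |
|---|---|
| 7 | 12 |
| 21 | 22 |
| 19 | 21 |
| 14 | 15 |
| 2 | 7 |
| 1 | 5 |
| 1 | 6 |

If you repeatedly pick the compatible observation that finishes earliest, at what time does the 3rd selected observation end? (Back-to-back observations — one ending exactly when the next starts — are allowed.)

Greedy by earliest finish: after sorting by end time, pick each interval compatible with the last pick.
Sorted by end: (1,5)  (1,6)  (2,7)  (7,12)  (14,15)  (19,21)  (21,22)
take (1,5); take (7,12); take (14,15); take (19,21); take (21,22).
Selected: (1,5) (7,12) (14,15) (19,21) (21,22)

15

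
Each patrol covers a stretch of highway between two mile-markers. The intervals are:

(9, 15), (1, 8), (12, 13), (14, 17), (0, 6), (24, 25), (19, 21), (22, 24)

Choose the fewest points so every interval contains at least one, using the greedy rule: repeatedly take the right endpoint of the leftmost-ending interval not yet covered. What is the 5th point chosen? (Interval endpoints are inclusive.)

24

Sorted: [0,6] [1,8] [12,13] [9,15] [14,17] [19,21] [22,24] [24,25]
{[0,6],[1,8]} hit by 6; {[12,13],[9,15]} hit by 13; {[14,17]} hit by 17; {[19,21]} hit by 21; {[22,24],[24,25]} hit by 24.
Points: 6, 13, 17, 21, 24 (5 total).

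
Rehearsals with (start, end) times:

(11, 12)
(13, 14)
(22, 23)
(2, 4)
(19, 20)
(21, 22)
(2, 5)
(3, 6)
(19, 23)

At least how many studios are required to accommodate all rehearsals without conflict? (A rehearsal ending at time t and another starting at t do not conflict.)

The answer is the maximum number of intervals overlapping at any instant.
Events (time:±→running): 2:+→1 2:+→2 3:+→3 … peak 3.

3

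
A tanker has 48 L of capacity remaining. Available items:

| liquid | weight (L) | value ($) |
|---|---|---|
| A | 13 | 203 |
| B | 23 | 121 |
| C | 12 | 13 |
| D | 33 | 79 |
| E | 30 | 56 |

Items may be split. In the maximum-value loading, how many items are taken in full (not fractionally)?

Ratios (sorted): A 15.62, B 5.26, D 2.39, E 1.87, C 1.08
take A (13 @ 203); take B (23 @ 121); take 12/33 of D → 28.73. Capacity used 48/48.
2 item(s) taken whole; one partial (take 12/33 of D).

2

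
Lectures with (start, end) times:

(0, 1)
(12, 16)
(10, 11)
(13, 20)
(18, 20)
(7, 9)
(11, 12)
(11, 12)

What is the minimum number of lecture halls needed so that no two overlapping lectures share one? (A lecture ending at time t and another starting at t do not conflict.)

The answer is the maximum number of intervals overlapping at any instant.
Events (time:±→running): 0:+→1 1:-→0 7:+→1 9:-→0 10:+→1 11:-→0 11:+→1 11:+→2 … peak 2.

2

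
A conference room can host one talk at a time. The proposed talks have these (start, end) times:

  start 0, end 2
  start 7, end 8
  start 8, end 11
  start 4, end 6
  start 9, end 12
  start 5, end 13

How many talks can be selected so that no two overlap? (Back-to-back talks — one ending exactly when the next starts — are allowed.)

By end time: (0,2), (4,6), (7,8), (8,11), (9,12), (5,13).
Pick (0,2); next start ≥ 2 → (4,6); next start ≥ 6 → (7,8); next start ≥ 8 → (8,11).
Selected 4 talks.

4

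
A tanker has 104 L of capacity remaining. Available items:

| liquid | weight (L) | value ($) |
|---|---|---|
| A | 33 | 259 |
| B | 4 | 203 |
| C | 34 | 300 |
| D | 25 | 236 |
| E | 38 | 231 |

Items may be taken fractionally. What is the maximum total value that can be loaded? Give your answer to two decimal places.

1046.63

Sort by value per unit weight and fill in that order.
Order: B (203/4=50.75) > D (236/25=9.44) > C (300/34=8.82) > A (259/33=7.85) > E (231/38=6.08)
Fill: take B (4 @ 203) → take D (25 @ 236) → take C (34 @ 300) → take A (33 @ 259) → take 8/38 of E → 48.63; 104/104 used.
Total value = 1046.63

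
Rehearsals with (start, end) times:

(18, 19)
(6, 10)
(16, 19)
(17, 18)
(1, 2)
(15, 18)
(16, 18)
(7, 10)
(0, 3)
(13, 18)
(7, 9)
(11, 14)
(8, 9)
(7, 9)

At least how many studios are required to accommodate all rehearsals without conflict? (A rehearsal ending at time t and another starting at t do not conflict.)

5

Count concurrent intervals with a sweep; the peak is the room count.
Events (time:±→running): 0:+→1 1:+→2 2:-→1 3:-→0 6:+→1 7:+→2 7:+→3 7:+→4 8:+→5 … peak 5.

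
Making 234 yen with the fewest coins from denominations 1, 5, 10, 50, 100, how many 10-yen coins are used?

234 − 2×100→34 − 3×10→4 − 4×1→0
Count of 10: 3

3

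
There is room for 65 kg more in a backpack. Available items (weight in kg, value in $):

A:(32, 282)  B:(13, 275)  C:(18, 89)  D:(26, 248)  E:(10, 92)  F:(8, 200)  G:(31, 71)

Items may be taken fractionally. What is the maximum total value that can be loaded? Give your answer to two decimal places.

885.50

Ratios (sorted): F 25.00, B 21.15, D 9.54, E 9.20, A 8.81, C 4.94, G 2.29
take F (8 @ 200); take B (13 @ 275); take D (26 @ 248); take E (10 @ 92); take 8/32 of A → 70.50. Capacity used 65/65.
Total value = 885.50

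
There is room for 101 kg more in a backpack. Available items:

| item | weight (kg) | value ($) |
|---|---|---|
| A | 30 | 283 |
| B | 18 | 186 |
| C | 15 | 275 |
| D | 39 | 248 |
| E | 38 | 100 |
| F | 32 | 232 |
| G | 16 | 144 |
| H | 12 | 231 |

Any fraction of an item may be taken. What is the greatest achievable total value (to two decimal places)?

Greedy by value/weight ratio, highest first.
Order: H (231/12=19.25) > C (275/15=18.33) > B (186/18=10.33) > A (283/30=9.43) > G (144/16=9.00) > F (232/32=7.25) > D (248/39=6.36) > E (100/38=2.63)
Fill: take H (12 @ 231) → take C (15 @ 275) → take B (18 @ 186) → take A (30 @ 283) → take G (16 @ 144) → take 10/32 of F → 72.50; 101/101 used.
Total value = 1191.50

1191.50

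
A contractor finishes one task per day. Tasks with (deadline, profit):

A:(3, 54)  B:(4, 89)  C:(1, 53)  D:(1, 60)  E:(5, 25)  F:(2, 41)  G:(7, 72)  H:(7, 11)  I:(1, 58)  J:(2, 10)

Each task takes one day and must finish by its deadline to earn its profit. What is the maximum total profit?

352

Sort by profit descending; place each in the latest free slot ≤ its deadline.
By profit: B(d4,89), G(d7,72), D(d1,60), I(d1,58), A(d3,54), C(d1,53), F(d2,41), E(d5,25), H(d7,11), J(d2,10)
B→slot 4; G→slot 7; D→slot 1; I skipped; A→slot 3; C skipped; F→slot 2; E→slot 5; H→slot 6; J skipped.
Profit = 60 + 41 + 54 + 89 + 25 + 11 + 72 = 352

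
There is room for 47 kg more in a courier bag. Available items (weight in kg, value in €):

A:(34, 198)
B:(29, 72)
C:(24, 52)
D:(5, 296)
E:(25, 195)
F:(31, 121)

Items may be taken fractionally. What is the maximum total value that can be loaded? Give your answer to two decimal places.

Greedy by value/weight ratio, highest first.
Order: D (296/5=59.20) > E (195/25=7.80) > A (198/34=5.82) > F (121/31=3.90) > B (72/29=2.48) > C (52/24=2.17)
Fill: take D (5 @ 296) → take E (25 @ 195) → take 17/34 of A → 99.00; 47/47 used.
Total value = 590.00

590.00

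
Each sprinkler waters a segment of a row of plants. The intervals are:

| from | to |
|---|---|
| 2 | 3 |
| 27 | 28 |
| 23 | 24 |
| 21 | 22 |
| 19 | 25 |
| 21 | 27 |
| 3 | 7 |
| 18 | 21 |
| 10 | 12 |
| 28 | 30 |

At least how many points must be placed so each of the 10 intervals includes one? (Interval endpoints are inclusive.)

5

Process intervals by earliest right end; each time one isn't hit yet, stab at its right endpoint.
Sorted: [2,3] [3,7] [10,12] [18,21] [21,22] [23,24] [19,25] [21,27] [27,28] [28,30]
{[2,3],[3,7]} hit by 3; {[10,12]} hit by 12; {[18,21],[21,22]} hit by 21; {[23,24],[19,25],[21,27]} hit by 24; {[27,28],[28,30]} hit by 28.
Points: 3, 12, 21, 24, 28 (5 total).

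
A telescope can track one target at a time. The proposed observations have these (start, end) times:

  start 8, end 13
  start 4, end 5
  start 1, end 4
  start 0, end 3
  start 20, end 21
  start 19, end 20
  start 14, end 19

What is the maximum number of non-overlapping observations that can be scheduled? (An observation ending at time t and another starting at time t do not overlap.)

6

Greedy by earliest finish: after sorting by end time, pick each interval compatible with the last pick.
By end time: (0,3), (1,4), (4,5), (8,13), (14,19), (19,20), (20,21).
Pick (0,3); next start ≥ 3 → (4,5); next start ≥ 5 → (8,13); next start ≥ 13 → (14,19); next start ≥ 19 → (19,20); next start ≥ 20 → (20,21).
Selected 6 observations.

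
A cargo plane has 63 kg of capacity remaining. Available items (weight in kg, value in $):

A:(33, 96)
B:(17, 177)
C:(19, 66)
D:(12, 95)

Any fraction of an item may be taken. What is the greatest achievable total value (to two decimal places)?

Sort by value per unit weight and fill in that order.
Ratios (sorted): B 10.41, D 7.92, C 3.47, A 2.91
take B (17 @ 177); take D (12 @ 95); take C (19 @ 66); take 15/33 of A → 43.64. Capacity used 63/63.
Total value = 381.64

381.64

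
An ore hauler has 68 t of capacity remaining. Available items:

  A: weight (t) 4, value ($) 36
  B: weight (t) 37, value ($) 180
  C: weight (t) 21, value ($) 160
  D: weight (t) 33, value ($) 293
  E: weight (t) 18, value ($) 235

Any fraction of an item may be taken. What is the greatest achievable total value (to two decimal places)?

663.05

Ratios (sorted): E 13.06, A 9.00, D 8.88, C 7.62, B 4.86
take E (18 @ 235); take A (4 @ 36); take D (33 @ 293); take 13/21 of C → 99.05. Capacity used 68/68.
Total value = 663.05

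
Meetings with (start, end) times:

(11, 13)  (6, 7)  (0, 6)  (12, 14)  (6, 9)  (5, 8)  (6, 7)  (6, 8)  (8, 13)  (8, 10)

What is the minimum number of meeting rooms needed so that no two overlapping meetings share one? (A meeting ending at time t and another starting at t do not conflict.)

5

Count concurrent intervals with a sweep; the peak is the room count.
Events (time:±→running): 0:+→1 5:+→2 6:-→1 6:+→2 6:+→3 6:+→4 6:+→5 … peak 5.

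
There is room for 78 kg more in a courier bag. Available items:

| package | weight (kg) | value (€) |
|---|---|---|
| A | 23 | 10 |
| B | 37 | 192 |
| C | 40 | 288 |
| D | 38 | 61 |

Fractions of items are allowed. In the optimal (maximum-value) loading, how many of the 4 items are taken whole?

2

Greedy by value/weight ratio, highest first.
Order: C (288/40=7.20) > B (192/37=5.19) > D (61/38=1.61) > A (10/23=0.43)
Fill: take C (40 @ 288) → take B (37 @ 192) → take 1/38 of D → 1.61; 78/78 used.
2 item(s) taken whole; one partial (take 1/38 of D).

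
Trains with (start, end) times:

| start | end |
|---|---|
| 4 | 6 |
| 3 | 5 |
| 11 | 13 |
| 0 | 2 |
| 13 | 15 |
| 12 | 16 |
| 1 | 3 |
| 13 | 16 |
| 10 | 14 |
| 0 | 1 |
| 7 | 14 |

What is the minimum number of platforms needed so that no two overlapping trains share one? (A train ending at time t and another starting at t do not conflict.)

5

Count concurrent intervals with a sweep; the peak is the room count.
Events (time:±→running): 0:+→1 0:+→2 1:-→1 1:+→2 2:-→1 3:-→0 3:+→1 4:+→2 5:-→1 6:-→0 7:+→1 10:+→2 11:+→3 12:+→4 13:-→3 13:+→4 13:+→5 … peak 5.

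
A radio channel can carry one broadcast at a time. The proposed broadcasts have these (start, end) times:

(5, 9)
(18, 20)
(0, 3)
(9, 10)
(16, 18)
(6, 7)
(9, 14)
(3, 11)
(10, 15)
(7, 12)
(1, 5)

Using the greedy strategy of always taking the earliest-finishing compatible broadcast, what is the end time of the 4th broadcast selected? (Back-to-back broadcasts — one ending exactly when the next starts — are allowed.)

By end time: (0,3), (1,5), (6,7), (5,9), (9,10), (3,11), (7,12), (9,14), (10,15), (16,18), (18,20).
Pick (0,3); next start ≥ 3 → (6,7); next start ≥ 7 → (9,10); next start ≥ 10 → (10,15); next start ≥ 15 → (16,18); next start ≥ 18 → (18,20).
Selected: (0,3) (6,7) (9,10) (10,15) (16,18) (18,20)

15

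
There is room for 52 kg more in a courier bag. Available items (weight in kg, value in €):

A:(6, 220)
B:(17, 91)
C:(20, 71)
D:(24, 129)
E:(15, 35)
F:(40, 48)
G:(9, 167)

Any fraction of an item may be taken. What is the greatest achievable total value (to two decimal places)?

Ratios (sorted): A 36.67, G 18.56, D 5.38, B 5.35, C 3.55, E 2.33, F 1.20
take A (6 @ 220); take G (9 @ 167); take D (24 @ 129); take 13/17 of B → 69.59. Capacity used 52/52.
Total value = 585.59

585.59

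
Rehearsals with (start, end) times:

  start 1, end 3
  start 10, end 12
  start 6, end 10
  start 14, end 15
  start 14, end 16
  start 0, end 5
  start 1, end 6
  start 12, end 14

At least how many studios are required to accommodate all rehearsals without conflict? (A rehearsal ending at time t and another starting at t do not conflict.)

3

The answer is the maximum number of intervals overlapping at any instant.
Events (time:±→running): 0:+→1 1:+→2 1:+→3 … peak 3.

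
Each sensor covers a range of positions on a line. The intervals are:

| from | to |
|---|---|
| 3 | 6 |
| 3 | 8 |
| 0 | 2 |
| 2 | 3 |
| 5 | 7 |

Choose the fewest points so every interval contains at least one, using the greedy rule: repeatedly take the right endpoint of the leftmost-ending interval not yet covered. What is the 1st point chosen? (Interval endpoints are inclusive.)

2

Process intervals by earliest right end; each time one isn't hit yet, stab at its right endpoint.
Sorted: [0,2] [2,3] [3,6] [5,7] [3,8]
{[0,2],[2,3]} hit by 2; {[3,6],[5,7],[3,8]} hit by 6.
Points: 2, 6 (2 total).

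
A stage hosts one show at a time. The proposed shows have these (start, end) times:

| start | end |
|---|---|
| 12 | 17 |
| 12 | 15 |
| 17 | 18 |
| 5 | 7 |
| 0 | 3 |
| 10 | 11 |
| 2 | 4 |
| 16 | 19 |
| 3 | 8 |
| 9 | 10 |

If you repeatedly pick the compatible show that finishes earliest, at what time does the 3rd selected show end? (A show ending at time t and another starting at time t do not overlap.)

Order by finish time; keep every interval that doesn't clash with the previous kept one.
By end time: (0,3), (2,4), (5,7), (3,8), (9,10), (10,11), (12,15), (12,17), (17,18), (16,19).
Pick (0,3); next start ≥ 3 → (5,7); next start ≥ 7 → (9,10); next start ≥ 10 → (10,11); next start ≥ 11 → (12,15); next start ≥ 15 → (17,18).
Selected: (0,3) (5,7) (9,10) (10,11) (12,15) (17,18)

10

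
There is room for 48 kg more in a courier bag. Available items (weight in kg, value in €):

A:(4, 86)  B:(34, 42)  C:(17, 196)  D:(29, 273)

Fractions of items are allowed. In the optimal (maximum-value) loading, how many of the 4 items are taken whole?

2

Greedy by value/weight ratio, highest first.
Order: A (86/4=21.50) > C (196/17=11.53) > D (273/29=9.41) > B (42/34=1.24)
Fill: take A (4 @ 86) → take C (17 @ 196) → take 27/29 of D → 254.17; 48/48 used.
2 item(s) taken whole; one partial (take 27/29 of D).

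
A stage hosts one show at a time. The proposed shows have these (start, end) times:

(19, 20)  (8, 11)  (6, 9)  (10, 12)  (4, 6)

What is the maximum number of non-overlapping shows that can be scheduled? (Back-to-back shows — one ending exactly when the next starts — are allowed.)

Sorted by end: (4,6)  (6,9)  (8,11)  (10,12)  (19,20)
take (4,6); take (6,9); take (10,12); take (19,20).
Selected 4 shows.

4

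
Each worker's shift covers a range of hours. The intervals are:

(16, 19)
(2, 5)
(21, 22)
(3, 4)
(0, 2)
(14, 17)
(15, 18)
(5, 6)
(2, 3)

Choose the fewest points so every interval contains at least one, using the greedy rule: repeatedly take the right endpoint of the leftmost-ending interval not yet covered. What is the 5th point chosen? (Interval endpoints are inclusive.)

Process intervals by earliest right end; each time one isn't hit yet, stab at its right endpoint.
By right end: [0,2]  [2,3]  [3,4]  [2,5]  [5,6]  [14,17]  [15,18]  [16,19]  [21,22]
[0,2] uncovered → point at 2; [3,4] uncovered → point at 4; [5,6] uncovered → point at 6; [14,17] uncovered → point at 17; [21,22] uncovered → point at 22.
Points: 2, 4, 6, 17, 22 (5 total).

22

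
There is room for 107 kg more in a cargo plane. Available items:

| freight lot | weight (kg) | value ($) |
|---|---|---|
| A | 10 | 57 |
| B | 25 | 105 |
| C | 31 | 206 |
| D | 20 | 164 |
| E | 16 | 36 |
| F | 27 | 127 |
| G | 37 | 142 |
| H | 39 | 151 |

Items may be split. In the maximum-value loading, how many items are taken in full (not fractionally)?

4

Sort by value per unit weight and fill in that order.
Ratios (sorted): D 8.20, C 6.65, A 5.70, F 4.70, B 4.20, H 3.87, G 3.84, E 2.25
take D (20 @ 164); take C (31 @ 206); take A (10 @ 57); take F (27 @ 127); take 19/25 of B → 79.80. Capacity used 107/107.
4 item(s) taken whole; one partial (take 19/25 of B).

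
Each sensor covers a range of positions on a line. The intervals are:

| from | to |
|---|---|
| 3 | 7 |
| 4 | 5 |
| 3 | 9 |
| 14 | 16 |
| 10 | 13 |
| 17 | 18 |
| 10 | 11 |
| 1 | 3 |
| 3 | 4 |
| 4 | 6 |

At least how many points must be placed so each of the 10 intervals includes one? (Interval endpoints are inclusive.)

By right end: [1,3]  [3,4]  [4,5]  [4,6]  [3,7]  [3,9]  [10,11]  [10,13]  [14,16]  [17,18]
[1,3] uncovered → point at 3; [4,5] uncovered → point at 5; [10,11] uncovered → point at 11; [14,16] uncovered → point at 16; [17,18] uncovered → point at 18.
Points: 3, 5, 11, 16, 18 (5 total).

5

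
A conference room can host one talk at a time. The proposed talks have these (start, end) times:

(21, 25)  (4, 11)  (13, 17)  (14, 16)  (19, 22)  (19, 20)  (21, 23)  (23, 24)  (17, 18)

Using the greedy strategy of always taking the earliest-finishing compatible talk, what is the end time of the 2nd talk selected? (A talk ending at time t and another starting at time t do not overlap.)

Order by finish time; keep every interval that doesn't clash with the previous kept one.
Sorted by end: (4,11)  (14,16)  (13,17)  (17,18)  (19,20)  (19,22)  (21,23)  (23,24)  (21,25)
take (4,11); take (14,16); take (17,18); take (19,20); take (21,23); take (23,24).
Selected: (4,11) (14,16) (17,18) (19,20) (21,23) (23,24)

16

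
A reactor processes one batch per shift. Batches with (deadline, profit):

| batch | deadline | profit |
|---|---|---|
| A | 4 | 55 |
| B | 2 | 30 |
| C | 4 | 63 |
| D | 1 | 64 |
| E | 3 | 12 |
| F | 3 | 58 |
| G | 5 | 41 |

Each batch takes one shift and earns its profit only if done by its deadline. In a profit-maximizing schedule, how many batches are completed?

Sort by profit descending; place each in the latest free slot ≤ its deadline.
Profit order: D=64 C=63 F=58 A=55 G=41 B=30 E=12
Assign: D→slot 1, C→slot 4, F→slot 3, A→slot 2, G→slot 5, B skipped, E skipped.
Slots: [1:D] [2:A] [3:F] [4:C] [5:G]
5 of 7 scheduled.

5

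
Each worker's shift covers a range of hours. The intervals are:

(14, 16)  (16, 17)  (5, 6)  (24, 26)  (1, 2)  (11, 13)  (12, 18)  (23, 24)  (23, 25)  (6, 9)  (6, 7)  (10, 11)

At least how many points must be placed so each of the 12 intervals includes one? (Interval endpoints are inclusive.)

5

Sort by right endpoint; whenever an interval is uncovered, place a point at its right end.
Sorted: [1,2] [5,6] [6,7] [6,9] [10,11] [11,13] [14,16] [16,17] [12,18] [23,24] [23,25] [24,26]
{[1,2]} hit by 2; {[5,6],[6,7],[6,9]} hit by 6; {[10,11],[11,13]} hit by 11; {[14,16],[16,17],[12,18]} hit by 16; {[23,24],[23,25],[24,26]} hit by 24.
Points: 2, 6, 11, 16, 24 (5 total).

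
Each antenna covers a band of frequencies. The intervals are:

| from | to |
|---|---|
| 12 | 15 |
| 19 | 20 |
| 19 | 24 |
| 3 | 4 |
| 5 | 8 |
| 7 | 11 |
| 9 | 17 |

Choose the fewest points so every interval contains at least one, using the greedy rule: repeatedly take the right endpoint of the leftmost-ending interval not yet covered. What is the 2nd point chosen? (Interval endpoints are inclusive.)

8

Sort by right endpoint; whenever an interval is uncovered, place a point at its right end.
Sorted: [3,4] [5,8] [7,11] [12,15] [9,17] [19,20] [19,24]
{[3,4]} hit by 4; {[5,8],[7,11]} hit by 8; {[12,15],[9,17]} hit by 15; {[19,20],[19,24]} hit by 20.
Points: 4, 8, 15, 20 (4 total).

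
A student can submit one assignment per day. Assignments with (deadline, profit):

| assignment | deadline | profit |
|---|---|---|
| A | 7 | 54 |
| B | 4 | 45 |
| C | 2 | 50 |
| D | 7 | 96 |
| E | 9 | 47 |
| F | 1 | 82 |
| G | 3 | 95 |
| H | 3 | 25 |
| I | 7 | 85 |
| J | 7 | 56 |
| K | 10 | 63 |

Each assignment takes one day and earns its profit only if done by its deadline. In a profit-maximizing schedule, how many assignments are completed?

Sort by profit descending; place each in the latest free slot ≤ its deadline.
By profit: D(d7,96), G(d3,95), I(d7,85), F(d1,82), K(d10,63), J(d7,56), A(d7,54), C(d2,50), E(d9,47), B(d4,45), H(d3,25)
D→slot 7; G→slot 3; I→slot 6; F→slot 1; K→slot 10; J→slot 5; A→slot 4; C→slot 2; E→slot 9; B skipped; H skipped.
9 of 11 scheduled.

9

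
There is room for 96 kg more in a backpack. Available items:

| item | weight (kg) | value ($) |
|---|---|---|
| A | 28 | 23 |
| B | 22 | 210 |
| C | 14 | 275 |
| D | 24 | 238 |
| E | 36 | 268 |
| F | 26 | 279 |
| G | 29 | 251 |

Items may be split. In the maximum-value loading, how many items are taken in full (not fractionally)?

4

Greedy by value/weight ratio, highest first.
Order: C (275/14=19.64) > F (279/26=10.73) > D (238/24=9.92) > B (210/22=9.55) > G (251/29=8.66) > E (268/36=7.44) > A (23/28=0.82)
Fill: take C (14 @ 275) → take F (26 @ 279) → take D (24 @ 238) → take B (22 @ 210) → take 10/29 of G → 86.55; 96/96 used.
4 item(s) taken whole; one partial (take 10/29 of G).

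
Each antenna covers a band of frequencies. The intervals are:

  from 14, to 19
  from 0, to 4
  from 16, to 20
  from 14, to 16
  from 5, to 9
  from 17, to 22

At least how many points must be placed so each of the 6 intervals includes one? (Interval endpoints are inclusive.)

4

Sort by right endpoint; whenever an interval is uncovered, place a point at its right end.
By right end: [0,4]  [5,9]  [14,16]  [14,19]  [16,20]  [17,22]
[0,4] uncovered → point at 4; [5,9] uncovered → point at 9; [14,16] uncovered → point at 16; [17,22] uncovered → point at 22.
Points: 4, 9, 16, 22 (4 total).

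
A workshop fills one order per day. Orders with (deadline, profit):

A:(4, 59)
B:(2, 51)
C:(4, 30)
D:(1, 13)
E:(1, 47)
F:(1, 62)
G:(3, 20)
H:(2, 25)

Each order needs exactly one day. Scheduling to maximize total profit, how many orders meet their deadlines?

Profit order: F=62 A=59 B=51 E=47 C=30 H=25 G=20 D=13
Assign: F→slot 1, A→slot 4, B→slot 2, E skipped, C→slot 3, H skipped, G skipped, D skipped.
Slots: [1:F] [2:B] [3:C] [4:A]
4 of 8 scheduled.

4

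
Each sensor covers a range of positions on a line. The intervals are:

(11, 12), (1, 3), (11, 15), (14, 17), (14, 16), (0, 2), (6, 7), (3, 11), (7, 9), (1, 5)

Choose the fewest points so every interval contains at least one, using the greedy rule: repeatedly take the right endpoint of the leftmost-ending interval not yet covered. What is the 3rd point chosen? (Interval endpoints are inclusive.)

12

By right end: [0,2]  [1,3]  [1,5]  [6,7]  [7,9]  [3,11]  [11,12]  [11,15]  [14,16]  [14,17]
[0,2] uncovered → point at 2; [6,7] uncovered → point at 7; [11,12] uncovered → point at 12; [14,16] uncovered → point at 16.
Points: 2, 7, 12, 16 (4 total).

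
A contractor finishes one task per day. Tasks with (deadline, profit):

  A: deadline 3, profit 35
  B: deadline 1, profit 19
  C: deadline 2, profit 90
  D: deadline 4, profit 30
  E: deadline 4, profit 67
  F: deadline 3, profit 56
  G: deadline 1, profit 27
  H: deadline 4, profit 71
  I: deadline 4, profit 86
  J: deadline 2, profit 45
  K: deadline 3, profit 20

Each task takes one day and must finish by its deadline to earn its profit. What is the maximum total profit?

By profit: C(d2,90), I(d4,86), H(d4,71), E(d4,67), F(d3,56), J(d2,45), A(d3,35), D(d4,30), G(d1,27), K(d3,20), B(d1,19)
C→slot 2; I→slot 4; H→slot 3; E→slot 1; F skipped; J skipped; A skipped; D skipped; G skipped; K skipped; B skipped.
Profit = 67 + 90 + 71 + 86 = 314

314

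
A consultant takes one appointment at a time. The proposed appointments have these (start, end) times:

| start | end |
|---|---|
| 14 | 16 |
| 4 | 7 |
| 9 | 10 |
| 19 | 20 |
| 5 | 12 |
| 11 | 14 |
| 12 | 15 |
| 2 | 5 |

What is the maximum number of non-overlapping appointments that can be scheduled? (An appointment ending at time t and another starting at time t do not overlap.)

5

Sorted by end: (2,5)  (4,7)  (9,10)  (5,12)  (11,14)  (12,15)  (14,16)  (19,20)
take (2,5); take (9,10); skip (5,12); take (11,14); take (14,16); take (19,20).
Selected 5 appointments.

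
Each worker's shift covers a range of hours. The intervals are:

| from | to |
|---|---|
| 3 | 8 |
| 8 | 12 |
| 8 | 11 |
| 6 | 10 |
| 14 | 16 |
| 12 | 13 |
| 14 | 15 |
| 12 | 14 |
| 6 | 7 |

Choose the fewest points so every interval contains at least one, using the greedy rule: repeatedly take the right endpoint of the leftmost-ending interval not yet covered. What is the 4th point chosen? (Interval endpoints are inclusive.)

Sort by right endpoint; whenever an interval is uncovered, place a point at its right end.
By right end: [6,7]  [3,8]  [6,10]  [8,11]  [8,12]  [12,13]  [12,14]  [14,15]  [14,16]
[6,7] uncovered → point at 7; [8,11] uncovered → point at 11; [12,13] uncovered → point at 13; [14,15] uncovered → point at 15.
Points: 7, 11, 13, 15 (4 total).

15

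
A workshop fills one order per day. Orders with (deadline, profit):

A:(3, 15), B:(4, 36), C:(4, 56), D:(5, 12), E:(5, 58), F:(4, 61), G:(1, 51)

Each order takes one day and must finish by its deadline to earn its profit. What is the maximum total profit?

Sort by profit descending; place each in the latest free slot ≤ its deadline.
By profit: F(d4,61), E(d5,58), C(d4,56), G(d1,51), B(d4,36), A(d3,15), D(d5,12)
F→slot 4; E→slot 5; C→slot 3; G→slot 1; B→slot 2; A skipped; D skipped.
Profit = 51 + 36 + 56 + 61 + 58 = 262

262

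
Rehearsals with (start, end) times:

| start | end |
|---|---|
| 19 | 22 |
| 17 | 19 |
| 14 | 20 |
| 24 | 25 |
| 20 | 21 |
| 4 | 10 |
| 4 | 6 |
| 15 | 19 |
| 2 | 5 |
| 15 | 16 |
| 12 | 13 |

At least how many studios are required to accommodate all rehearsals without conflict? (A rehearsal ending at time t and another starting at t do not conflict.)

3

Count concurrent intervals with a sweep; the peak is the room count.
starts: [2, 4, 4, 12, 14, 15, 15, 17, 19, 20, 24]
ends:   [5, 6, 10, 13, 16, 19, 19, 20, 21, 22, 25]
s2→1 s4→2 s4→3  — peak 3.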